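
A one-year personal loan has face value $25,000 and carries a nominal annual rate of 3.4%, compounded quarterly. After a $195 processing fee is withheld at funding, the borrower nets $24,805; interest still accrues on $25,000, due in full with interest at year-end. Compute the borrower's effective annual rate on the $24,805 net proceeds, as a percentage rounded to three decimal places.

4.257%

Amount owed after one year: 25,000 × (1 + 0.034/4)^4 = 25,000 × 1.034436 = $25,860.90.
Effective rate on net proceeds: 25,860.90 / 24,805 − 1 = 0.042568 = 4.257%.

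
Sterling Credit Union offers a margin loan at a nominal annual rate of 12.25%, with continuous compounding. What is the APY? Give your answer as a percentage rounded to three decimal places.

With continuous compounding, EAR = e^0.1225 − 1.
e^0.1225 = 1.130319, so EAR = 0.130319 = 13.032%.

13.032%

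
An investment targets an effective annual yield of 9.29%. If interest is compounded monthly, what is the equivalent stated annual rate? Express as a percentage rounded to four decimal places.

8.9164%

(1 + r/12)^12 − 1 = 0.0929, so 1 + r/12 = 1.0929^(1/12).
r/12 = 0.007430, so r = 0.089164 = 8.9164%.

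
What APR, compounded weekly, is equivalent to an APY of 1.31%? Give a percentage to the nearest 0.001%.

1.302%

(1 + r/52)^52 − 1 = 0.0131, so 1 + r/52 = 1.0131^(1/52).
r/52 = 0.000250, so r = 0.013017 = 1.302%.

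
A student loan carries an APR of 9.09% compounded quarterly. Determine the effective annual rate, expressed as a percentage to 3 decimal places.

9.405%

EAR = (1 + 0.0909/4)^4 − 1.
= 1.094046 − 1 = 9.405%.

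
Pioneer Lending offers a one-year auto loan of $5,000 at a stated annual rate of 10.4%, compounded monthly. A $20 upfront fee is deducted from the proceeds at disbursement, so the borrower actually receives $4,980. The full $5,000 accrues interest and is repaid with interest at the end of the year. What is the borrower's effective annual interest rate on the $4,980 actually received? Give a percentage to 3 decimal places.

11.356%

Amount owed after one year: 5,000 × (1 + 0.104/12)^12 = 5,000 × 1.109103 = $5,545.52.
Effective rate on net proceeds: 5,545.52 / 4,980 − 1 = 0.113558 = 11.356%.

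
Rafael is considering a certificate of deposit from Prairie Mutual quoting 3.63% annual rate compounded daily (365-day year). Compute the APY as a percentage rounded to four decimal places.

3.6965%

EAR = (1 + 0.0363/365)^365 − 1.
= (1 + 0.000099)^365 − 1 = 1.036965 − 1 = 3.6965%.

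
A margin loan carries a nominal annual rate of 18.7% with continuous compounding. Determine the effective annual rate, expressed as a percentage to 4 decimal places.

20.5627%

With continuous compounding, EAR = e^0.187 − 1.
e^0.187 = 1.205627, so EAR = 0.205627 = 20.5627%.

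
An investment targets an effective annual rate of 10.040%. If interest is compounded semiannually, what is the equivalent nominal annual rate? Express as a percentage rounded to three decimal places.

9.800%

(1 + r/2)^2 − 1 = 0.10040, so 1 + r/2 = 1.10040^(1/2).
r/2 = 0.049000, so r = 0.097999 = 9.800%.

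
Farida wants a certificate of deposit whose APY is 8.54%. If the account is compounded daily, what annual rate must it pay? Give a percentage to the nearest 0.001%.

(1 + r/365)^365 − 1 = 0.0854, so 1 + r/365 = 1.0854^(1/365).
r/365 = 0.000225, so r = 0.081958 = 8.196%.

8.196%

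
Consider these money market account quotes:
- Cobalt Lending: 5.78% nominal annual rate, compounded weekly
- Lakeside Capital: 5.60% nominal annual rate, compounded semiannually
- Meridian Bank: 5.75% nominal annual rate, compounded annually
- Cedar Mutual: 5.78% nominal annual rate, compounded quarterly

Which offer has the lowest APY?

Cobalt Lending: (1 + 0.0578/52)^52 − 1 = 5.947%
Lakeside Capital: (1 + 0.0560/2)^2 − 1 = 5.678%
Meridian Bank: compounded annually, EAR = 5.750%
Cedar Mutual: (1 + 0.0578/4)^4 − 1 = 5.906%
The lowest effective annual rate is Lakeside Capital at 5.678%.

Lakeside Capital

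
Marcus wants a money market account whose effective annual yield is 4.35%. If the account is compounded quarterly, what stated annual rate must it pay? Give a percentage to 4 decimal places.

(1 + r/4)^4 − 1 = 0.0435, so 1 + r/4 = 1.0435^(1/4).
r/4 = 0.010702, so r = 0.042808 = 4.2808%.

4.2808%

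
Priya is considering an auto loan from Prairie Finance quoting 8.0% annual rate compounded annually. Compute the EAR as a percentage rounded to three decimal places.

8.000%

Annual compounding means the effective rate equals the nominal rate: 8.000%.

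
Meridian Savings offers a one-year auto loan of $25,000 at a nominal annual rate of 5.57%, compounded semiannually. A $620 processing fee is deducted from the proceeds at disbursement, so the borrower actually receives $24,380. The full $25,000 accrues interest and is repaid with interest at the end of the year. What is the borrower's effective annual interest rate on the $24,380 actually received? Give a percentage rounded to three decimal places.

Amount owed after one year: 25,000 × (1 + 0.0557/2)^2 = 25,000 × 1.056476 = $26,411.89.
Effective rate on net proceeds: 26,411.89 / 24,380 − 1 = 0.083343 = 8.334%.

8.334%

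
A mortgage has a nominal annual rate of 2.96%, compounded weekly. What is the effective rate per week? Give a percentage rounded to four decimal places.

0.0569%

With a nominal annual rate compounded weekly, the periodic rate is the nominal rate divided by 52.
i = 0.0296 / 52 = 0.0005692 = 0.0569%.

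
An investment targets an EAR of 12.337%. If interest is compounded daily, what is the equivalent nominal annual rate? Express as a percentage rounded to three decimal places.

(1 + r/365)^365 − 1 = 0.12337, so 1 + r/365 = 1.12337^(1/365).
r/365 = 0.000319, so r = 0.116352 = 11.635%.

11.635%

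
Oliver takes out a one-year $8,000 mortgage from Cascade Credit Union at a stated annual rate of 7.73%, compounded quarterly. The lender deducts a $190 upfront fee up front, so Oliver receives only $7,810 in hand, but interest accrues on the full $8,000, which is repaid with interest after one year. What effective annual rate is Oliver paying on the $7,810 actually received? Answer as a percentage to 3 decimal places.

Amount owed after one year: 8,000 × (1 + 0.0773/4)^4 = 8,000 × 1.079570 = $8,636.56.
Effective rate on net proceeds: 8,636.56 / 7,810 − 1 = 0.105833 = 10.583%.

10.583%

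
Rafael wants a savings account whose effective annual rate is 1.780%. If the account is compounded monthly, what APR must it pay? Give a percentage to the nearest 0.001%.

1.766%

(1 + r/12)^12 − 1 = 0.01780, so 1 + r/12 = 1.01780^(1/12).
r/12 = 0.001471, so r = 0.017656 = 1.766%.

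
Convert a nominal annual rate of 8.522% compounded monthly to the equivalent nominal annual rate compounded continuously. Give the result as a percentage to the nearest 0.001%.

8.492%

EAR = (1 + 0.08522/12)^12 − 1 = 0.088629.
Equivalent continuous rate: r = ln(1 + 0.088629) = 0.084919 = 8.492%.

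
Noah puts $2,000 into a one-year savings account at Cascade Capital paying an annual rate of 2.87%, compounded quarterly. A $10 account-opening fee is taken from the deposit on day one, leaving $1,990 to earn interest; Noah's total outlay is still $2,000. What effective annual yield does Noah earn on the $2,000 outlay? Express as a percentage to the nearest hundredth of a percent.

2.39%

Value after one year: 1,990 × (1 + 0.0287/4)^4 = 1,990 × 1.029010 = $2,047.73.
Effective yield on the $2,000 outlay: 2,047.73 / 2,000 − 1 = 0.023865 = 2.39%.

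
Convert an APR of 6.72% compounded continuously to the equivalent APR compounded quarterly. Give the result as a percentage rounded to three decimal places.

EAR under continuous compounding: e^0.0672 − 1 = 0.069509.
Solve (1 + r/4)^4 = 1.069509: r/4 = 1.069509^(1/4) − 1 = 0.016942, so r = 0.067768 = 6.777%.

6.777%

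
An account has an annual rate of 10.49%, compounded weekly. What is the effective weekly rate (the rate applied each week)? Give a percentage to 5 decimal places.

0.20173%

With a nominal annual rate compounded weekly, the periodic rate is the nominal rate divided by 52.
i = 0.1049 / 52 = 0.0020173 = 0.20173%.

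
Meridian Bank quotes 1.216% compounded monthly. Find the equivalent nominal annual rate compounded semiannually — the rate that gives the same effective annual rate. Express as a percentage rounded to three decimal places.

1.219%

EAR = (1 + 0.01216/12)^12 − 1 = 0.012228.
Solve (1 + r/2)^2 = 1.012228: r/2 = 1.012228^(1/2) − 1 = 0.006095, so r = 0.012191 = 1.219%.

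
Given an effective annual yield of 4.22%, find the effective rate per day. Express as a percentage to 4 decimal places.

0.0113%

The per-day rate i satisfies (1 + i)^365 = 1 + 0.0422.
i = 1.0422^(1/365) − 1 = 0.0001132 = 0.0113%.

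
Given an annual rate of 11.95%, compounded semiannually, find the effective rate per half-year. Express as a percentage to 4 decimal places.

With a nominal annual rate compounded semiannually, the periodic rate is the nominal rate divided by 2.
i = 0.1195 / 2 = 0.0597500 = 5.9750%.

5.9750%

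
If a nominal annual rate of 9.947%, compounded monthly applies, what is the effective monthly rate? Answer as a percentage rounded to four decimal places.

0.8289%

With a nominal annual rate compounded monthly, the periodic rate is the nominal rate divided by 12.
i = 0.09947 / 12 = 0.0082892 = 0.8289%.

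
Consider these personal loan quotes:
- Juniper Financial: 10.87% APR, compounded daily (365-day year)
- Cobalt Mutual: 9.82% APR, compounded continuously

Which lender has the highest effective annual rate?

Juniper Financial: (1 + 0.1087/365)^365 − 1 = 11.481%
Cobalt Mutual: e^0.0982 − 1 = 10.318%
The highest effective annual rate is Juniper Financial at 11.481%.

Juniper Financial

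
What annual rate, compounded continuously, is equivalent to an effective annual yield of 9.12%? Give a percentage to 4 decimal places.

Continuous: nominal r satisfies e^r − 1 = 0.0912.
r = ln(1 + 0.0912) = ln(1.0912) = 0.087278 = 8.7278%.

8.7278%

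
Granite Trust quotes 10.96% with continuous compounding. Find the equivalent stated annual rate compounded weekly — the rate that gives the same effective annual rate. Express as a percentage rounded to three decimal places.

EAR under continuous compounding: e^0.1096 − 1 = 0.115832.
Solve (1 + r/52)^52 = 1.115832: r/52 = 1.115832^(1/52) − 1 = 0.002110, so r = 0.109716 = 10.972%.

10.972%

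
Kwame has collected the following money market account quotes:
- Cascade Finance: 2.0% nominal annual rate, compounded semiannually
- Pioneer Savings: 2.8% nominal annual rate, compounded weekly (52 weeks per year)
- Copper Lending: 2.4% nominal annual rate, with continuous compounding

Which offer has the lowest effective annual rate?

Cascade Finance: (1 + 0.020/2)^2 − 1 = 2.010%
Pioneer Savings: (1 + 0.028/52)^52 − 1 = 2.839%
Copper Lending: e^0.024 − 1 = 2.429%
The lowest effective annual rate is Cascade Finance at 2.010%.

Cascade Finance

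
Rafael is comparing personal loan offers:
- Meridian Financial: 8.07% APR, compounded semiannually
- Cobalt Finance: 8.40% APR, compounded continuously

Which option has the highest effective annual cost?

Meridian Financial: (1 + 0.0807/2)^2 − 1 = 8.233%
Cobalt Finance: e^0.0840 − 1 = 8.763%
The highest effective annual rate is Cobalt Finance at 8.763%.

Cobalt Finance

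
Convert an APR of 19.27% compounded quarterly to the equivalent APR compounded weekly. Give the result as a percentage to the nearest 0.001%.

EAR = (1 + 0.1927/4)^4 − 1 = 0.207078.
Solve (1 + r/52)^52 = 1.207078: r/52 = 1.207078^(1/52) − 1 = 0.003626, so r = 0.188543 = 18.854%.

18.854%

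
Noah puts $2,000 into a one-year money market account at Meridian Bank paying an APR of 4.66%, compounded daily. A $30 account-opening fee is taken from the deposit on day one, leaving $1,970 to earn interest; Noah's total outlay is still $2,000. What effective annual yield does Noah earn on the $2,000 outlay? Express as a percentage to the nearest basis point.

Value after one year: 1,970 × (1 + 0.0466/365)^365 = 1,970 × 1.047700 = $2,063.97.
Effective yield on the $2,000 outlay: 2,063.97 / 2,000 − 1 = 0.031984 = 3.20%.

3.20%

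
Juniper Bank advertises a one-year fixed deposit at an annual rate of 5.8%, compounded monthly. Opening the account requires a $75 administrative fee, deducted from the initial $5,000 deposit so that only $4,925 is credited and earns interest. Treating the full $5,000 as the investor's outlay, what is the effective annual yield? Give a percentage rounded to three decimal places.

Value after one year: 4,925 × (1 + 0.058/12)^12 = 4,925 × 1.059567 = $5,218.37.
Effective yield on the $5,000 outlay: 5,218.37 / 5,000 − 1 = 0.043673 = 4.367%.

4.367%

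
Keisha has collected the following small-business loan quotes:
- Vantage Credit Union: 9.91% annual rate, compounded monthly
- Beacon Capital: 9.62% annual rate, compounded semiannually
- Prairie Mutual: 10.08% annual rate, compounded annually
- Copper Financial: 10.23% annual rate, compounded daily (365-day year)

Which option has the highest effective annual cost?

Copper Financial

Vantage Credit Union: (1 + 0.0991/12)^12 − 1 = 10.373%
Beacon Capital: (1 + 0.0962/2)^2 − 1 = 9.851%
Prairie Mutual: compounded annually, EAR = 10.080%
Copper Financial: (1 + 0.1023/365)^365 − 1 = 10.770%
The highest effective annual rate is Copper Financial at 10.770%.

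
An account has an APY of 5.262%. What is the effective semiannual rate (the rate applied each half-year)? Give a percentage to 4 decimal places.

2.5973%

The per-half-year rate i satisfies (1 + i)^2 = 1 + 0.05262.
i = 1.05262^(1/2) − 1 = 0.0259727 = 2.5973%.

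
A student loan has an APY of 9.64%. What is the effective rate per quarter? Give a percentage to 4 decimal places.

2.3275%

The per-quarter rate i satisfies (1 + i)^4 = 1 + 0.0964.
i = 1.0964^(1/4) − 1 = 0.0232747 = 2.3275%.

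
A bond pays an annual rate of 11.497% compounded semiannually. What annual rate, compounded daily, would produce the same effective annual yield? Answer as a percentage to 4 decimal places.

11.1804%

EAR = (1 + 0.11497/2)^2 − 1 = 0.118275.
Solve (1 + r/365)^365 = 1.118275: r/365 = 1.118275^(1/365) − 1 = 0.000306, so r = 0.111804 = 11.1804%.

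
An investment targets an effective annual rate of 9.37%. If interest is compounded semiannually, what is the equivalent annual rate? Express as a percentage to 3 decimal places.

(1 + r/2)^2 − 1 = 0.0937, so 1 + r/2 = 1.0937^(1/2).
r/2 = 0.045801, so r = 0.091602 = 9.160%.

9.160%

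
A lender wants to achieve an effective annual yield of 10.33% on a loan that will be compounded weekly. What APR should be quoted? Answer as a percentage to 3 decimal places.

9.840%

(1 + r/52)^52 − 1 = 0.1033, so 1 + r/52 = 1.1033^(1/52).
r/52 = 0.001892, so r = 0.098399 = 9.840%.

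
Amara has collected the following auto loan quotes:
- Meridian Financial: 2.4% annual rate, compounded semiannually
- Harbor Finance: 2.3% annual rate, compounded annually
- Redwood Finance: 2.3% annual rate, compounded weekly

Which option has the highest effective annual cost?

Meridian Financial

Meridian Financial: (1 + 0.024/2)^2 − 1 = 2.414%
Harbor Finance: compounded annually, EAR = 2.300%
Redwood Finance: (1 + 0.023/52)^52 − 1 = 2.326%
The highest effective annual rate is Meridian Financial at 2.414%.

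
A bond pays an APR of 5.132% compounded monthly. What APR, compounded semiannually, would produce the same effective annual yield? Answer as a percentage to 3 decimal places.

5.187%

EAR = (1 + 0.05132/12)^12 − 1 = 0.052545.
Solve (1 + r/2)^2 = 1.052545: r/2 = 1.052545^(1/2) − 1 = 0.025936, so r = 0.051872 = 5.187%.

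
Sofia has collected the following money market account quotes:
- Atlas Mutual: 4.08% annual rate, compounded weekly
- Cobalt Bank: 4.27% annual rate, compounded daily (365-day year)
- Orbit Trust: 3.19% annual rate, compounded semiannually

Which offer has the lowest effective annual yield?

Atlas Mutual: (1 + 0.0408/52)^52 − 1 = 4.163%
Cobalt Bank: (1 + 0.0427/365)^365 − 1 = 4.362%
Orbit Trust: (1 + 0.0319/2)^2 − 1 = 3.215%
The lowest effective annual rate is Orbit Trust at 3.215%.

Orbit Trust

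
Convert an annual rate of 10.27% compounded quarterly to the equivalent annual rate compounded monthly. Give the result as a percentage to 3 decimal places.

10.183%

EAR = (1 + 0.1027/4)^4 − 1 = 0.106723.
Solve (1 + r/12)^12 = 1.106723: r/12 = 1.106723^(1/12) − 1 = 0.008486, so r = 0.101833 = 10.183%.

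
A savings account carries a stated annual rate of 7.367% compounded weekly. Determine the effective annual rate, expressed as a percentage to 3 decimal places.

EAR = (1 + 0.07367/52)^52 − 1.
= 1.076395 − 1 = 7.640%.

7.640%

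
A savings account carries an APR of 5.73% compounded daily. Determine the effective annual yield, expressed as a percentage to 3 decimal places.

5.897%

EAR = (1 + 0.0573/365)^365 − 1.
= 1.058969 − 1 = 5.897%.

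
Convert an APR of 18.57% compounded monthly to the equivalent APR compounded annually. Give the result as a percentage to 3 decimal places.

20.235%

EAR = (1 + 0.1857/12)^12 − 1 = 0.202350.
Compounded annually, the equivalent nominal rate is the EAR itself: 20.235%.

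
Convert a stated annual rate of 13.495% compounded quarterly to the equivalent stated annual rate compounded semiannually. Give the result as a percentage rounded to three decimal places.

13.723%

EAR = (1 + 0.13495/4)^4 − 1 = 0.141934.
Solve (1 + r/2)^2 = 1.141934: r/2 = 1.141934^(1/2) − 1 = 0.068613, so r = 0.137226 = 13.723%.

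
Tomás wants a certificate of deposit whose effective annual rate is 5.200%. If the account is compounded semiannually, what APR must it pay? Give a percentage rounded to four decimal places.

5.1341%

(1 + r/2)^2 − 1 = 0.05200, so 1 + r/2 = 1.05200^(1/2).
r/2 = 0.025671, so r = 0.051341 = 5.1341%.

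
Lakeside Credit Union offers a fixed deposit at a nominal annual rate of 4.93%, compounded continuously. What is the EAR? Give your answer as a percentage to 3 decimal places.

With continuous compounding, EAR = e^0.0493 − 1.
e^0.0493 = 1.050535, so EAR = 0.050535 = 5.054%.

5.054%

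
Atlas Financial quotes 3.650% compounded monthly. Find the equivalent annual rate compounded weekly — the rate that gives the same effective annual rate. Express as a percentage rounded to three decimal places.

3.646%

EAR = (1 + 0.03650/12)^12 − 1 = 0.037117.
Solve (1 + r/52)^52 = 1.037117: r/52 = 1.037117^(1/52) − 1 = 0.000701, so r = 0.036457 = 3.646%.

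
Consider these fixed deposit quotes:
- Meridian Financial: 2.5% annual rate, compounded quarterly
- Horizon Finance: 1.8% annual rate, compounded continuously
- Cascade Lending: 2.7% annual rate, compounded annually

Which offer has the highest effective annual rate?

Cascade Lending

Meridian Financial: (1 + 0.025/4)^4 − 1 = 2.524%
Horizon Finance: e^0.018 − 1 = 1.816%
Cascade Lending: compounded annually, EAR = 2.700%
The highest effective annual rate is Cascade Lending at 2.700%.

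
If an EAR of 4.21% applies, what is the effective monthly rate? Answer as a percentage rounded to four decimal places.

0.3442%

The per-month rate i satisfies (1 + i)^12 = 1 + 0.0421.
i = 1.0421^(1/12) − 1 = 0.0034424 = 0.3442%.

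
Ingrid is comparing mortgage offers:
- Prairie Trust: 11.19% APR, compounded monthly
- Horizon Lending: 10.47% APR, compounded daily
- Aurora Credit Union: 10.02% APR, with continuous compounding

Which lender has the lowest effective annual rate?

Aurora Credit Union

Prairie Trust: (1 + 0.1119/12)^12 − 1 = 11.782%
Horizon Lending: (1 + 0.1047/365)^365 − 1 = 11.036%
Aurora Credit Union: e^0.1002 − 1 = 10.539%
The lowest effective annual rate is Aurora Credit Union at 10.539%.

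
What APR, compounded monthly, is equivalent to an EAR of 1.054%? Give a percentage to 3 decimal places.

1.049%

(1 + r/12)^12 − 1 = 0.01054, so 1 + r/12 = 1.01054^(1/12).
r/12 = 0.000874, so r = 0.010489 = 1.049%.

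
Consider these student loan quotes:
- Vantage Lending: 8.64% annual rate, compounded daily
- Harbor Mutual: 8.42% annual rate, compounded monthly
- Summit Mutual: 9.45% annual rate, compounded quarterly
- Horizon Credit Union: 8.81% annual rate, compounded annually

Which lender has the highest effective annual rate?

Summit Mutual

Vantage Lending: (1 + 0.0864/365)^365 − 1 = 9.023%
Harbor Mutual: (1 + 0.0842/12)^12 − 1 = 8.753%
Summit Mutual: (1 + 0.0945/4)^4 − 1 = 9.790%
Horizon Credit Union: compounded annually, EAR = 8.810%
The highest effective annual rate is Summit Mutual at 9.790%.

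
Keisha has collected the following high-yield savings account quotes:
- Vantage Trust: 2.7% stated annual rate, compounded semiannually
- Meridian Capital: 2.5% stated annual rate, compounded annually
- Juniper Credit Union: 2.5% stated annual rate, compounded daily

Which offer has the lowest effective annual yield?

Meridian Capital

Vantage Trust: (1 + 0.027/2)^2 − 1 = 2.718%
Meridian Capital: compounded annually, EAR = 2.500%
Juniper Credit Union: (1 + 0.025/365)^365 − 1 = 2.531%
The lowest effective annual rate is Meridian Capital at 2.500%.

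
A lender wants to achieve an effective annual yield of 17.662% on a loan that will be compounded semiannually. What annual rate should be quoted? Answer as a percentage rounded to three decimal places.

16.944%

(1 + r/2)^2 − 1 = 0.17662, so 1 + r/2 = 1.17662^(1/2).
r/2 = 0.084721, so r = 0.169442 = 16.944%.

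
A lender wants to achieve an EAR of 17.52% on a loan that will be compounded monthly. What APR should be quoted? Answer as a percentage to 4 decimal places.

16.2529%

(1 + r/12)^12 − 1 = 0.1752, so 1 + r/12 = 1.1752^(1/12).
r/12 = 0.013544, so r = 0.162529 = 16.2529%.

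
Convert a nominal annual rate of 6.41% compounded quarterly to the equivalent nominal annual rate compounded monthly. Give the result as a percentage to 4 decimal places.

EAR = (1 + 0.0641/4)^4 − 1 = 0.065657.
Solve (1 + r/12)^12 = 1.065657: r/12 = 1.065657^(1/12) − 1 = 0.005313, so r = 0.063761 = 6.3761%.

6.3761%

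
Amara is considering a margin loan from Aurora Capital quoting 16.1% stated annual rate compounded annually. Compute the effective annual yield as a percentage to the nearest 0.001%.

16.100%

Annual compounding means the effective rate equals the nominal rate: 16.100%.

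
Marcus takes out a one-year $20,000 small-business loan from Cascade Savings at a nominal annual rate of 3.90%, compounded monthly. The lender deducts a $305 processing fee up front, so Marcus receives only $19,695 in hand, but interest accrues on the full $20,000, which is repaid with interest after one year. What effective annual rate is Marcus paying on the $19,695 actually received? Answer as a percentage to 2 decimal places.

5.58%

Amount owed after one year: 20,000 × (1 + 0.0390/12)^12 = 20,000 × 1.039705 = $20,794.09.
Effective rate on net proceeds: 20,794.09 / 19,695 − 1 = 0.055806 = 5.58%.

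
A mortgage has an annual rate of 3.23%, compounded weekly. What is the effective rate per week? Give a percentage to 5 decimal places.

0.06212%

With a nominal annual rate compounded weekly, the periodic rate is the nominal rate divided by 52.
i = 0.0323 / 52 = 0.0006212 = 0.06212%.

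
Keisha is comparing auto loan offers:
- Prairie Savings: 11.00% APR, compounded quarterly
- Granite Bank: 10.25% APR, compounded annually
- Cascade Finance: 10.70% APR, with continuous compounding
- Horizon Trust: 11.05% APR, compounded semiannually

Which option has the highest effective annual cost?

Prairie Savings: (1 + 0.1100/4)^4 − 1 = 11.462%
Granite Bank: compounded annually, EAR = 10.250%
Cascade Finance: e^0.1070 − 1 = 11.293%
Horizon Trust: (1 + 0.1105/2)^2 − 1 = 11.355%
The highest effective annual rate is Prairie Savings at 11.462%.

Prairie Savings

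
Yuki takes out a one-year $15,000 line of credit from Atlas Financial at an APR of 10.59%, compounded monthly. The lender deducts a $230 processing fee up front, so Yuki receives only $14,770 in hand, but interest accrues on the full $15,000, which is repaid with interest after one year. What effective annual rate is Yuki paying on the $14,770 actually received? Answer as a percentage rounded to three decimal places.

12.850%

Amount owed after one year: 15,000 × (1 + 0.1059/12)^12 = 15,000 × 1.111194 = $16,667.92.
Effective rate on net proceeds: 16,667.92 / 14,770 − 1 = 0.128498 = 12.850%.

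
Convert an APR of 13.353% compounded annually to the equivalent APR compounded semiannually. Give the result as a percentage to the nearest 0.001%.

Compounded annually, EAR = nominal = 0.133530.
Solve (1 + r/2)^2 = 1.133530: r/2 = 1.133530^(1/2) − 1 = 0.064674, so r = 0.129347 = 12.935%.

12.935%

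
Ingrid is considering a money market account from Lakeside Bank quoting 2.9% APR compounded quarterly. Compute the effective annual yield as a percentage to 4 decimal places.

EAR = (1 + 0.029/4)^4 − 1.
= (1 + 0.007250)^4 − 1 = 1.029317 − 1 = 2.9317%.

2.9317%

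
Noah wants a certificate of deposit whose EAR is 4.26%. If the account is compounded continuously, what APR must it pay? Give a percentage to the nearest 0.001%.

4.172%

Continuous: nominal r satisfies e^r − 1 = 0.0426.
r = ln(1 + 0.0426) = ln(1.0426) = 0.041718 = 4.172%.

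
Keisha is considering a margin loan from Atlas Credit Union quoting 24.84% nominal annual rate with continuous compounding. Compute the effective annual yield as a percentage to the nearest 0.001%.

With continuous compounding, EAR = e^0.2484 − 1.
e^0.2484 = 1.281973, so EAR = 0.281973 = 28.197%.

28.197%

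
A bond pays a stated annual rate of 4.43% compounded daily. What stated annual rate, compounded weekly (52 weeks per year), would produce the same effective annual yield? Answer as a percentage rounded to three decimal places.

EAR = (1 + 0.0443/365)^365 − 1 = 0.045293.
Solve (1 + r/52)^52 = 1.045293: r/52 = 1.045293^(1/52) − 1 = 0.000852, so r = 0.044316 = 4.432%.

4.432%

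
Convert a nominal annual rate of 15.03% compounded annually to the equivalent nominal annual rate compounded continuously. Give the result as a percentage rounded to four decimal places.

Compounded annually, EAR = nominal = 0.150300.
Equivalent continuous rate: r = ln(1 + 0.150300) = 0.140023 = 14.0023%.

14.0023%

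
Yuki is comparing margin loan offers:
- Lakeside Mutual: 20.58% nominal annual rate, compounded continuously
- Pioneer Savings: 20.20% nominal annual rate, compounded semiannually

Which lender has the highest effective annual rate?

Lakeside Mutual: e^0.2058 − 1 = 22.851%
Pioneer Savings: (1 + 0.2020/2)^2 − 1 = 21.220%
The highest effective annual rate is Lakeside Mutual at 22.851%.

Lakeside Mutual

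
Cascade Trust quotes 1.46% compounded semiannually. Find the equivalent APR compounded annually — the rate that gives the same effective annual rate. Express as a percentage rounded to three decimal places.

1.465%

EAR = (1 + 0.0146/2)^2 − 1 = 0.014653.
Compounded annually, the equivalent nominal rate is the EAR itself: 1.465%.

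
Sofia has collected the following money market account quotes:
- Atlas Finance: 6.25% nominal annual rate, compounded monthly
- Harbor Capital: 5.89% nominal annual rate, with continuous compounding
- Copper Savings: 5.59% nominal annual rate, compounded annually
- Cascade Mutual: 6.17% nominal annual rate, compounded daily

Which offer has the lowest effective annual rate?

Copper Savings

Atlas Finance: (1 + 0.0625/12)^12 − 1 = 6.432%
Harbor Capital: e^0.0589 − 1 = 6.067%
Copper Savings: compounded annually, EAR = 5.590%
Cascade Mutual: (1 + 0.0617/365)^365 − 1 = 6.364%
The lowest effective annual rate is Copper Savings at 5.590%.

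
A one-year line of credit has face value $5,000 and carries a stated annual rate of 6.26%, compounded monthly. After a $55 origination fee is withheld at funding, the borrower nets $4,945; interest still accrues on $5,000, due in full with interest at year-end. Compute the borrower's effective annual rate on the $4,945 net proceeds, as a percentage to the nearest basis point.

7.63%

Amount owed after one year: 5,000 × (1 + 0.0626/12)^12 = 5,000 × 1.064428 = $5,322.14.
Effective rate on net proceeds: 5,322.14 / 4,945 − 1 = 0.076267 = 7.63%.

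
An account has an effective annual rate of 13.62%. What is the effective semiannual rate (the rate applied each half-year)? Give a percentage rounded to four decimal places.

The per-half-year rate i satisfies (1 + i)^2 = 1 + 0.1362.
i = 1.1362^(1/2) − 1 = 0.0659268 = 6.5927%.

6.5927%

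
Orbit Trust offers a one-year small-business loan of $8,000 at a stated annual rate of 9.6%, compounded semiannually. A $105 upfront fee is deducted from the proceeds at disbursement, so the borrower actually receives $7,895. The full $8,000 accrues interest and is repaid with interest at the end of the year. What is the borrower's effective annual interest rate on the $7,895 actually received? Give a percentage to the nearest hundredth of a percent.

11.29%

Amount owed after one year: 8,000 × (1 + 0.096/2)^2 = 8,000 × 1.098304 = $8,786.43.
Effective rate on net proceeds: 8,786.43 / 7,895 − 1 = 0.112911 = 11.29%.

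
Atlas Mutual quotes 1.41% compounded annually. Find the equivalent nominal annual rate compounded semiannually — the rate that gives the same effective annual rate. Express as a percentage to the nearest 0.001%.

Compounded annually, EAR = nominal = 0.014100.
Solve (1 + r/2)^2 = 1.014100: r/2 = 1.014100^(1/2) − 1 = 0.007025, so r = 0.014051 = 1.405%.

1.405%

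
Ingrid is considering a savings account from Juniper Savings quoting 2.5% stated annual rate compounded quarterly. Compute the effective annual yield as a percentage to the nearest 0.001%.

EAR = (1 + 0.025/4)^4 − 1.
= (1 + 0.006250)^4 − 1 = 1.025235 − 1 = 2.524%.

2.524%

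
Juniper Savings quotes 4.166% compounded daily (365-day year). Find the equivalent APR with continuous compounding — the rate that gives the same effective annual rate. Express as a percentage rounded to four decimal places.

4.1658%

EAR = (1 + 0.04166/365)^365 − 1 = 0.042537.
Equivalent continuous rate: r = ln(1 + 0.042537) = 0.041658 = 4.1658%.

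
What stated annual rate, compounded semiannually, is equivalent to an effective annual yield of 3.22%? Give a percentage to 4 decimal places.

3.1945%

(1 + r/2)^2 − 1 = 0.0322, so 1 + r/2 = 1.0322^(1/2).
r/2 = 0.015972, so r = 0.031945 = 3.1945%.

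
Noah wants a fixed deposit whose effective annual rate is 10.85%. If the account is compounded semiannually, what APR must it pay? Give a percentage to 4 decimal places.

10.5707%

(1 + r/2)^2 − 1 = 0.1085, so 1 + r/2 = 1.1085^(1/2).
r/2 = 0.052853, so r = 0.105707 = 10.5707%.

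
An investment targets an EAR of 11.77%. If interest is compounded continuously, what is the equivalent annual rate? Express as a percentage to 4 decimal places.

11.1273%

Continuous: nominal r satisfies e^r − 1 = 0.1177.
r = ln(1 + 0.1177) = ln(1.1177) = 0.111273 = 11.1273%.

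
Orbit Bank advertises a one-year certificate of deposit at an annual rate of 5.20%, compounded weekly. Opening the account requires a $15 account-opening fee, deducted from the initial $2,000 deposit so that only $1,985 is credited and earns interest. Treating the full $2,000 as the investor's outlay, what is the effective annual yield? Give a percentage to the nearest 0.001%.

4.545%

Value after one year: 1,985 × (1 + 0.0520/52)^52 = 1,985 × 1.053348 = $2,090.90.
Effective yield on the $2,000 outlay: 2,090.90 / 2,000 − 1 = 0.045448 = 4.545%.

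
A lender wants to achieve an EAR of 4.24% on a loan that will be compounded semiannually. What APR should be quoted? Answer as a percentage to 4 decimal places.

4.1960%

(1 + r/2)^2 − 1 = 0.0424, so 1 + r/2 = 1.0424^(1/2).
r/2 = 0.020980, so r = 0.041960 = 4.1960%.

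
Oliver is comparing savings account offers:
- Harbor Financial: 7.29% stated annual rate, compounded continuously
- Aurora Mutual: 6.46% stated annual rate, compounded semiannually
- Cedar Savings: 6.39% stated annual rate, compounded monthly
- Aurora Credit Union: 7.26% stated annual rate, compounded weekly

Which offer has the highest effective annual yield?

Harbor Financial: e^0.0729 − 1 = 7.562%
Aurora Mutual: (1 + 0.0646/2)^2 − 1 = 6.564%
Cedar Savings: (1 + 0.0639/12)^12 − 1 = 6.581%
Aurora Credit Union: (1 + 0.0726/52)^52 − 1 = 7.525%
The highest effective annual rate is Harbor Financial at 7.562%.

Harbor Financial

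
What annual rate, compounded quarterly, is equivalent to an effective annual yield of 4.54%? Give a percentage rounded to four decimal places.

4.4647%

(1 + r/4)^4 − 1 = 0.0454, so 1 + r/4 = 1.0454^(1/4).
r/4 = 0.011162, so r = 0.044647 = 4.4647%.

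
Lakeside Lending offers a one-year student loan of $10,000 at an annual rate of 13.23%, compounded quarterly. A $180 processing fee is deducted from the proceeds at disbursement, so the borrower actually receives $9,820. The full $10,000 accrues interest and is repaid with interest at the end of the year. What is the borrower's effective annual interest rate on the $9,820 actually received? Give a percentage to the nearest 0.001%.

15.989%

Amount owed after one year: 10,000 × (1 + 0.1323/4)^4 = 10,000 × 1.139010 = $11,390.10.
Effective rate on net proceeds: 11,390.10 / 9,820 − 1 = 0.159888 = 15.989%.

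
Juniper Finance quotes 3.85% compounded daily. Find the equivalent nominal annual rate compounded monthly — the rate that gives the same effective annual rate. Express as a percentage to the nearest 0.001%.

3.856%

EAR = (1 + 0.0385/365)^365 − 1 = 0.039249.
Solve (1 + r/12)^12 = 1.039249: r/12 = 1.039249^(1/12) − 1 = 0.003213, so r = 0.038560 = 3.856%.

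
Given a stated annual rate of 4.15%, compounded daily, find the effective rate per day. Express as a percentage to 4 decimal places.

0.0114%

With a nominal annual rate compounded daily, the periodic rate is the nominal rate divided by 365.
i = 0.0415 / 365 = 0.0001137 = 0.0114%.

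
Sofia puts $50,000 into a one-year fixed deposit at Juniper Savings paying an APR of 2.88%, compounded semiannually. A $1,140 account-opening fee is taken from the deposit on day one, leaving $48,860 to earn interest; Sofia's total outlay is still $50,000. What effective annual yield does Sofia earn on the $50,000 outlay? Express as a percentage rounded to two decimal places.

Value after one year: 48,860 × (1 + 0.0288/2)^2 = 48,860 × 1.029007 = $50,277.30.
Effective yield on the $50,000 outlay: 50,277.30 / 50,000 − 1 = 0.005546 = 0.55%.

0.55%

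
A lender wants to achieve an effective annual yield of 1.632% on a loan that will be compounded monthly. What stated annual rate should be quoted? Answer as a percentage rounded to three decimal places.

1.620%

(1 + r/12)^12 − 1 = 0.01632, so 1 + r/12 = 1.01632^(1/12).
r/12 = 0.001350, so r = 0.016199 = 1.620%.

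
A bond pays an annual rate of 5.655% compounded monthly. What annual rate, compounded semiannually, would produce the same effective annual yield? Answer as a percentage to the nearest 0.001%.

5.722%

EAR = (1 + 0.05655/12)^12 − 1 = 0.058039.
Solve (1 + r/2)^2 = 1.058039: r/2 = 1.058039^(1/2) − 1 = 0.028610, so r = 0.057220 = 5.722%.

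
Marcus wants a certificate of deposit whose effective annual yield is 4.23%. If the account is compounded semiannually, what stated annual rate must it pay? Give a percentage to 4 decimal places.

4.1862%

(1 + r/2)^2 − 1 = 0.0423, so 1 + r/2 = 1.0423^(1/2).
r/2 = 0.020931, so r = 0.041862 = 4.1862%.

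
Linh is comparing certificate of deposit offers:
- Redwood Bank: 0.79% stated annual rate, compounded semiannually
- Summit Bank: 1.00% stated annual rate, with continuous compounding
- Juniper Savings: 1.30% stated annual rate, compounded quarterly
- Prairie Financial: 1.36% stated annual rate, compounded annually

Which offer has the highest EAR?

Prairie Financial

Redwood Bank: (1 + 0.0079/2)^2 − 1 = 0.792%
Summit Bank: e^0.0100 − 1 = 1.005%
Juniper Savings: (1 + 0.0130/4)^4 − 1 = 1.306%
Prairie Financial: compounded annually, EAR = 1.360%
The highest effective annual rate is Prairie Financial at 1.360%.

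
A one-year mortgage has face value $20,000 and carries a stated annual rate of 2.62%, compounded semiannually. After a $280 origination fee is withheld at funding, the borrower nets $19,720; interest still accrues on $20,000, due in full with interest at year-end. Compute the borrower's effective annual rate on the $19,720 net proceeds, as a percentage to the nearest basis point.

Amount owed after one year: 20,000 × (1 + 0.0262/2)^2 = 20,000 × 1.026372 = $20,527.43.
Effective rate on net proceeds: 20,527.43 / 19,720 − 1 = 0.040945 = 4.09%.

4.09%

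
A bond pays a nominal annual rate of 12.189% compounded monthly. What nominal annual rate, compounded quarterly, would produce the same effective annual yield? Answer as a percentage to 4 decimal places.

EAR = (1 + 0.12189/12)^12 − 1 = 0.128935.
Solve (1 + r/4)^4 = 1.128935: r/4 = 1.128935^(1/4) − 1 = 0.030783, so r = 0.123132 = 12.3132%.

12.3132%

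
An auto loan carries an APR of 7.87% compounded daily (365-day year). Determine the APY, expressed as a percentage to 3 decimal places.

EAR = (1 + 0.0787/365)^365 − 1.
= 1.081871 − 1 = 8.187%.

8.187%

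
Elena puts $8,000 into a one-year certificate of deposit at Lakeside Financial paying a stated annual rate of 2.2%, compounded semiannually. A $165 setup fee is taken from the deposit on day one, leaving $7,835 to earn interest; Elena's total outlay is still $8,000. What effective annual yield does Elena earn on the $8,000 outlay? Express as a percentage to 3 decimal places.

Value after one year: 7,835 × (1 + 0.022/2)^2 = 7,835 × 1.022121 = $8,008.32.
Effective yield on the $8,000 outlay: 8,008.32 / 8,000 − 1 = 0.001040 = 0.104%.

0.104%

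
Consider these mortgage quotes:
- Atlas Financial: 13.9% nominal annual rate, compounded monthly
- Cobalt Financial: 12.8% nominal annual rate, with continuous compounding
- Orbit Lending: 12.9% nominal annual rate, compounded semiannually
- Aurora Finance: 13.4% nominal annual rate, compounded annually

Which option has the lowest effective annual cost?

Orbit Lending

Atlas Financial: (1 + 0.139/12)^12 − 1 = 14.821%
Cobalt Financial: e^0.128 − 1 = 13.655%
Orbit Lending: (1 + 0.129/2)^2 − 1 = 13.316%
Aurora Finance: compounded annually, EAR = 13.400%
The lowest effective annual rate is Orbit Lending at 13.316%.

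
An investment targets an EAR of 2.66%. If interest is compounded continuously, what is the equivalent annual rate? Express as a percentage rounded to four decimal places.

2.6252%

Continuous: nominal r satisfies e^r − 1 = 0.0266.
r = ln(1 + 0.0266) = ln(1.0266) = 0.026252 = 2.6252%.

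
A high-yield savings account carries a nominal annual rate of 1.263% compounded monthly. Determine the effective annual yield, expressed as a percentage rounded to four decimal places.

EAR = (1 + 0.01263/12)^12 − 1.
= 1.012703 − 1 = 1.2703%.

1.2703%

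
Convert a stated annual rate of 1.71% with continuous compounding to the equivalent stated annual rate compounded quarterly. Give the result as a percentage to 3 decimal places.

1.714%

EAR under continuous compounding: e^0.0171 − 1 = 0.017247.
Solve (1 + r/4)^4 = 1.017247: r/4 = 1.017247^(1/4) − 1 = 0.004284, so r = 0.017137 = 1.714%.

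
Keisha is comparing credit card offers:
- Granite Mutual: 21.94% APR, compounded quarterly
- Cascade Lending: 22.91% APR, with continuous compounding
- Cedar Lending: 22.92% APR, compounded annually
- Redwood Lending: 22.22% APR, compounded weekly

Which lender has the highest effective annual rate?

Granite Mutual: (1 + 0.2194/4)^4 − 1 = 23.812%
Cascade Lending: e^0.2291 − 1 = 25.747%
Cedar Lending: compounded annually, EAR = 22.920%
Redwood Lending: (1 + 0.2222/52)^52 − 1 = 24.823%
The highest effective annual rate is Cascade Lending at 25.747%.

Cascade Lending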